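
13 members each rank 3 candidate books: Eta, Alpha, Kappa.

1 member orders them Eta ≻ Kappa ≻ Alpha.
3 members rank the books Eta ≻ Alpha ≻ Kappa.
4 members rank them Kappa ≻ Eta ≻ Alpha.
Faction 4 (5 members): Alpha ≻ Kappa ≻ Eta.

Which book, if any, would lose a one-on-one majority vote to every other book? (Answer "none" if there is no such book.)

Pairwise majorities:
Eta–Alpha: Eta 8–5.
Eta vs Kappa: Kappa wins 9–4.
Alpha vs Kappa: Alpha wins 8–5.
Each book has at least one pairwise win (Eta beats Alpha; Alpha beats Kappa; Kappa beats Eta) — no Condorcet loser.

none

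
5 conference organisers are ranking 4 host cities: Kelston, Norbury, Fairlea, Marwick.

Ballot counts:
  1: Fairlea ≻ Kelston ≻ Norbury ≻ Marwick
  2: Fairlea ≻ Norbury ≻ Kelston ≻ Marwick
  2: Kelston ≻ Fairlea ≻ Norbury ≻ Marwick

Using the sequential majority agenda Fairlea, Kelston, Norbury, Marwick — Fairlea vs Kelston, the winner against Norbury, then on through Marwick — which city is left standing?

Round 1: Fairlea vs Kelston — 3–2, Fairlea advances.
Round 2: Fairlea vs Norbury — 5–0, Fairlea advances.
Round 3: Fairlea vs Marwick — 5–0, Fairlea advances.
The agenda winner is Fairlea.

Fairlea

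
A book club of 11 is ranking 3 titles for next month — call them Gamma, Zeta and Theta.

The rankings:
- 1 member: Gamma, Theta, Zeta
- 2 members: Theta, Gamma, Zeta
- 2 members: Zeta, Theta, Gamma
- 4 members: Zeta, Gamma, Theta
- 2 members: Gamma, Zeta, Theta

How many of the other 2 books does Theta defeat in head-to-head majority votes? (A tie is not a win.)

Theta against each rival (11 members):
Theta vs Gamma: 2+2 = 4 for Theta, 7 for Gamma — Gamma by 7–4.
Theta vs Zeta: 1+2 = 3 for Theta, 8 for Zeta — Zeta by 8–3.
Theta beats no one; loses to Gamma, Zeta — 0 pairwise wins.

0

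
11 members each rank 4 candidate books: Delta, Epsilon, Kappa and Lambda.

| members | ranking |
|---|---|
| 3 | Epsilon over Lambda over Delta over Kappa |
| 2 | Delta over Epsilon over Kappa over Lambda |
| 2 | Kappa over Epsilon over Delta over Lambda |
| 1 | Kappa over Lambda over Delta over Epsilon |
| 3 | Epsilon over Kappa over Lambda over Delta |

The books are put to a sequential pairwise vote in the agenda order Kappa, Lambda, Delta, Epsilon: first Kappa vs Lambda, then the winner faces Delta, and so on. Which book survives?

Epsilon

Round 1: Kappa vs Lambda — 8–3, Kappa advances.
Round 2: Kappa vs Delta — 6–5, Kappa advances.
Round 3: Kappa vs Epsilon — 3–8, Epsilon advances.
The agenda winner is Epsilon.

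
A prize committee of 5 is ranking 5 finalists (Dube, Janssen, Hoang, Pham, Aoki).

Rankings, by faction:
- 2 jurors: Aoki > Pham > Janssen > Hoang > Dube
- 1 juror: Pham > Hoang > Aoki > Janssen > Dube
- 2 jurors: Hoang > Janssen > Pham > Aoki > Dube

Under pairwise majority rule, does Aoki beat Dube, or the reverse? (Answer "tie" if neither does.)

Ballots ranking Aoki above Dube: 2 + 1 + 2 = 5.
Ballots ranking Dube above Aoki: 5 − 5 = 0.
Aoki wins the head-to-head 5–0.

Aoki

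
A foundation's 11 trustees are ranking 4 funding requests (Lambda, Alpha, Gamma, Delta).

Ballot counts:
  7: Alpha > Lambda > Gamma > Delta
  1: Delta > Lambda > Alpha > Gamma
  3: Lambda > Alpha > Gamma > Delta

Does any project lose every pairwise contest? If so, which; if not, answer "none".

Delta

Head-to-head results (11 reviewers):
Lambda vs Alpha: Alpha wins 7–4.
Lambda vs Gamma: Lambda is ranked higher on 7+1+3 = 11 ballots, Gamma on 0. Lambda wins 11–0.
Lambda vs Delta: 10 to 1, Lambda.
Alpha vs Gamma: 11 to 0, Alpha.
Alpha–Delta: Alpha 10–1.
Gamma vs Delta: Gamma wins 10–1.
Delta loses to every other project — it is the Condorcet loser.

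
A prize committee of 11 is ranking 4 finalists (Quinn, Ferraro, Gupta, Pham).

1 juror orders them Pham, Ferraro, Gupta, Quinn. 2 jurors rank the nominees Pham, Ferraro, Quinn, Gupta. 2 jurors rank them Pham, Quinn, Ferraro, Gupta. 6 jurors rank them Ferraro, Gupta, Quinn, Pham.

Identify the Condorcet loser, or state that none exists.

Pham

Head-to-head results (11 jurors):
Quinn vs Ferraro: Ferraro, 9–2.
Quinn–Gupta: Gupta 7–4.
Quinn vs Pham: 6 to 5, Quinn.
Ferraro vs Gupta: 1+2+2+6 = 11 for Ferraro, 0 for Gupta — Ferraro by 11–0.
Ferraro vs Pham: 6 for Ferraro, 5 for Pham — Ferraro by 6–5.
Gupta vs Pham: Gupta preferred on 6 ballots; Gupta wins 6–5.
Pham loses to every other nominee — it is the Condorcet loser.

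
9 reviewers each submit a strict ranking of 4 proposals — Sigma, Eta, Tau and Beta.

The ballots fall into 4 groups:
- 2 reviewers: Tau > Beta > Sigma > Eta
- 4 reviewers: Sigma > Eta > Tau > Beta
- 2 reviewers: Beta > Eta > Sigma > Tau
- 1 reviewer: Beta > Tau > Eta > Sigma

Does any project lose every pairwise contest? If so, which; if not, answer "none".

Head-to-head results (9 reviewers):
Sigma vs Eta: 2+4 = 6 for Sigma, 3 for Eta — Sigma by 6–3.
Sigma vs Tau: Sigma preferred on 4+2 = 6 ballots; Sigma wins 6–3.
Sigma vs Beta: Beta wins 5–4.
Eta vs Tau: Eta, 6–3.
Eta vs Beta: 4 to 5, Beta.
Tau vs Beta: Tau is ranked higher on 2+4 = 6 ballots, Beta on 3. Tau wins 6–3.
Each project has at least one pairwise win (Sigma beats Eta; Eta beats Tau; Tau beats Beta; Beta beats Sigma) — no Condorcet loser.

none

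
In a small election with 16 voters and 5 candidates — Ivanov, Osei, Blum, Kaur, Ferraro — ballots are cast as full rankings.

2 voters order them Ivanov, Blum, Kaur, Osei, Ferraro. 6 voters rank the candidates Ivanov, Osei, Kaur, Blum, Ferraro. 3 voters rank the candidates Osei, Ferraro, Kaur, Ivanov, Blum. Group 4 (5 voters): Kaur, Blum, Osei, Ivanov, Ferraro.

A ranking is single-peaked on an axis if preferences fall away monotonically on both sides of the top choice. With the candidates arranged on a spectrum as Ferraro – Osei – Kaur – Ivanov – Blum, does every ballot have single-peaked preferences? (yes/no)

Axis positions: Ferraro=1, Osei=2, Kaur=3, Ivanov=4, Blum=5.
Group 1 (peak Ivanov at position 4): ranking walks positions 4-5-3-2-1, expanding outward from the peak — single-peaked.
Group 2: ranking walks positions 4-2-3-5-1; Osei is ranked above Kaur even though Kaur lies between Osei and the peak Ivanov on the axis — preferences dip and rise again. Not single-peaked.
Group 3 (peak Osei at position 2): ranking walks positions 2-1-3-4-5, expanding outward from the peak — single-peaked.
Group 4: ranking walks positions 3-5-2-4-1; Blum is ranked above Ivanov even though Ivanov lies between Blum and the peak Kaur on the axis — preferences dip and rise again. Not single-peaked.
Group 2 violates single-peakedness, so the profile is not single-peaked on this axis.

no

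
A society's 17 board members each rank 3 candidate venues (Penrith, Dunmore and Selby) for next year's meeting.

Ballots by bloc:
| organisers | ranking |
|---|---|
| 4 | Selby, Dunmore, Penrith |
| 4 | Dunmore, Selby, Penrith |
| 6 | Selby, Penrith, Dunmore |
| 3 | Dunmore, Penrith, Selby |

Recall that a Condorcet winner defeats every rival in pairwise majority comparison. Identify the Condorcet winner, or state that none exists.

Selby

Head-to-head results (17 organisers):
Penrith vs Dunmore: 6 for Penrith, 11 for Dunmore — Dunmore by 11–6.
Penrith vs Selby: 3 for Penrith, 14 for Selby — Selby by 14–3.
Dunmore vs Selby: Dunmore preferred on 4+3 = 7 ballots; Selby wins 10–7.
Selby wins every pairwise contest, so Selby is the Condorcet winner.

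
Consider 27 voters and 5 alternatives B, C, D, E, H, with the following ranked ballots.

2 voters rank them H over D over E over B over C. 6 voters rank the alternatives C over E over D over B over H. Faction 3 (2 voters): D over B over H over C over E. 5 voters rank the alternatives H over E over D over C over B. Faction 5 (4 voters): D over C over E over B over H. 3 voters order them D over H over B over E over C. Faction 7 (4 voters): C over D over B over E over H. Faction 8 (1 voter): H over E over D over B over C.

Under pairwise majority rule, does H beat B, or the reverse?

Ballots ranking H above B: 2 + 5 + 3 + 1 = 11.
Ballots ranking B above H: 27 − 11 = 16.
B wins the head-to-head 16–11.

B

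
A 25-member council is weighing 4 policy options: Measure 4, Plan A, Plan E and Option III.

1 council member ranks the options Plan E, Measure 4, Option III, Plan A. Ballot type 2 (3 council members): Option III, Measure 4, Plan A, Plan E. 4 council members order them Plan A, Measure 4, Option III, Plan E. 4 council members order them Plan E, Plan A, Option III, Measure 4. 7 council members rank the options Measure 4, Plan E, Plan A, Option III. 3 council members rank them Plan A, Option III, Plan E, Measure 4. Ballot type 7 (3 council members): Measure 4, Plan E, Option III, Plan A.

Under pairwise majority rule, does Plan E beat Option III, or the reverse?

Plan E

Ballots ranking Plan E above Option III: 1 + 4 + 7 + 3 = 15.
Ballots ranking Option III above Plan E: 25 − 15 = 10.
Plan E wins the head-to-head 15–10.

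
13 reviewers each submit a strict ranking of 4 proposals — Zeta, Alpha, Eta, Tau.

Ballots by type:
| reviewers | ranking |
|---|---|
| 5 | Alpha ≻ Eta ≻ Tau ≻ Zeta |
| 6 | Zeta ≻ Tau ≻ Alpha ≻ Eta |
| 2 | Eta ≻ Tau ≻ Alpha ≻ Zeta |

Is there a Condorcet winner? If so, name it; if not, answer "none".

none

Head-to-head results (13 reviewers):
Zeta vs Alpha: Zeta is ranked higher on 6 ballots, Alpha on 7. Alpha wins 7–6.
Zeta vs Eta: 6 to 7, Eta.
Zeta vs Tau: 6 for Zeta, 7 for Tau — Tau by 7–6.
Alpha vs Eta: Alpha is ranked higher on 5+6 = 11 ballots, Eta on 2. Alpha wins 11–2.
Alpha vs Tau: Tau wins 8–5.
Eta vs Tau: Eta, 7–6.
Every project loses at least once (Zeta loses to Alpha; Alpha loses to Tau; Eta loses to Alpha; Tau loses to Eta). The majority relation contains the cycle Alpha > Eta > Tau > Alpha, so there is no Condorcet winner.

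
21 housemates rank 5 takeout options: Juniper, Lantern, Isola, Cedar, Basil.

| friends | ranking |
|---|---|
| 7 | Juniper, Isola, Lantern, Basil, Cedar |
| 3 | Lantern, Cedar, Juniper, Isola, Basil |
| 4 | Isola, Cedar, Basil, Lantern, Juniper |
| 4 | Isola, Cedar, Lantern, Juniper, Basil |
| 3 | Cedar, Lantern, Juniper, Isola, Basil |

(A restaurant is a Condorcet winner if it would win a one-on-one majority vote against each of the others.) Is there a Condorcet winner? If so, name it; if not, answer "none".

none

Head-to-head results (21 friends):
Juniper vs Lantern: 7 for Juniper, 14 for Lantern — Lantern by 14–7.
Juniper–Isola: Juniper 13–8.
Juniper vs Cedar: Cedar wins 14–7.
Juniper vs Basil: Juniper wins 17–4.
Lantern vs Isola: Lantern preferred on 3+3 = 6 ballots; Isola wins 15–6.
Lantern–Cedar: Cedar 11–10.
Lantern–Basil: Lantern 17–4.
Isola–Cedar: Isola 15–6.
Isola vs Basil: 7+3+4+4+3 = 21 for Isola, 0 for Basil — Isola by 21–0.
Cedar–Basil: Cedar 14–7.
Each restaurant drops at least one matchup (Juniper loses to Lantern; Lantern loses to Isola; Isola loses to Juniper; Cedar loses to Isola; Basil loses to Juniper); the cycle Juniper beats Isola beats Lantern beats Juniper rules out a Condorcet winner.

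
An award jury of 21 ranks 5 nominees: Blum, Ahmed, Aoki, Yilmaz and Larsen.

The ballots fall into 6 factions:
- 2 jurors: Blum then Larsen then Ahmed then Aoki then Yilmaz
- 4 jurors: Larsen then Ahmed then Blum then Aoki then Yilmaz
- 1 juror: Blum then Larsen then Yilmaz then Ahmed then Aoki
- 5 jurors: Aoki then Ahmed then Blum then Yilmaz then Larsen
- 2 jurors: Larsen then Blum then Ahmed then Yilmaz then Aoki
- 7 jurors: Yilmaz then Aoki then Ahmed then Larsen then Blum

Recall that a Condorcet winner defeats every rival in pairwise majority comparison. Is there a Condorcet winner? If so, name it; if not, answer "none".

Aoki

Head-to-head results (21 jurors):
Blum vs Ahmed: 2+1+2 = 5 for Blum, 16 for Ahmed — Ahmed by 16–5.
Blum vs Aoki: 9 to 12, Aoki.
Blum vs Yilmaz: 14 to 7, Blum.
Blum vs Larsen: 2+1+5 = 8 for Blum, 13 for Larsen — Larsen by 13–8.
Ahmed vs Aoki: Ahmed is ranked higher on 2+4+1+2 = 9 ballots, Aoki on 12. Aoki wins 12–9.
Ahmed vs Yilmaz: 13 to 8, Ahmed.
Ahmed vs Larsen: Ahmed is ranked higher on 5+7 = 12 ballots, Larsen on 9. Ahmed wins 12–9.
Aoki vs Yilmaz: 11 to 10, Aoki.
Aoki vs Larsen: 12 to 9, Aoki.
Yilmaz vs Larsen: 5+7 = 12 for Yilmaz, 9 for Larsen — Yilmaz by 12–9.
Aoki beats each of Blum, Ahmed, Yilmaz, Larsen — Aoki is the Condorcet winner.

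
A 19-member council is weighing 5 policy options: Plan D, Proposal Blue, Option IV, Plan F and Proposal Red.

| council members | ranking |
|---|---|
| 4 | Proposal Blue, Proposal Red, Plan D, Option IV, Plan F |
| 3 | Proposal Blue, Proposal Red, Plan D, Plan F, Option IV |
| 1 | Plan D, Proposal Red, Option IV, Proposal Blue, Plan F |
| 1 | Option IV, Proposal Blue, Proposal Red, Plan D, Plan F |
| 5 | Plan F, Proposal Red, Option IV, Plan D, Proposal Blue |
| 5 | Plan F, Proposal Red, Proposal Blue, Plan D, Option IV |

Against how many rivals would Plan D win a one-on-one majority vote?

1

Plan D against each rival (19 council members):
Plan D vs Proposal Blue: Plan D preferred on 1+5 = 6 ballots; Proposal Blue wins 13–6.
Plan D vs Option IV: Plan D wins 13–6.
Plan D vs Plan F: Plan D is ranked higher on 4+3+1+1 = 9 ballots, Plan F on 10. Plan F wins 10–9.
Plan D vs Proposal Red: Proposal Red wins 18–1.
Plan D beats Option IV; loses to Proposal Blue, Plan F, Proposal Red — 1 pairwise win.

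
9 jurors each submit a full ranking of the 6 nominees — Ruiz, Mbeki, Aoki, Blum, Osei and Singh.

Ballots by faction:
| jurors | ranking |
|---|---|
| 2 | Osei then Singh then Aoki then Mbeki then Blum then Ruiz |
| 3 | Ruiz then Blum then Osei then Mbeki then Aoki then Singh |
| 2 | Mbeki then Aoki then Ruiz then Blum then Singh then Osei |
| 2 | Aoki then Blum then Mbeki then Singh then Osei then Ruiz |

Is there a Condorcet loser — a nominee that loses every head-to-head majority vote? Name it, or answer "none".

Head-to-head results (9 jurors):
Ruiz vs Mbeki: Mbeki wins 6–3.
Ruiz–Aoki: Aoki 6–3.
Ruiz–Blum: Ruiz 5–4.
Ruiz vs Osei: Ruiz wins 5–4.
Ruiz vs Singh: Ruiz is ranked higher on 3+2 = 5 ballots, Singh on 4. Ruiz wins 5–4.
Mbeki–Aoki: Mbeki 5–4.
Mbeki vs Blum: Mbeki preferred on 2+2 = 4 ballots; Blum wins 5–4.
Mbeki vs Osei: Mbeki preferred on 2+2 = 4 ballots; Osei wins 5–4.
Mbeki vs Singh: Mbeki preferred on 3+2+2 = 7 ballots; Mbeki wins 7–2.
Aoki vs Blum: Aoki, 6–3.
Aoki vs Osei: Osei wins 5–4.
Aoki vs Singh: 7 to 2, Aoki.
Blum vs Osei: 3+2+2 = 7 for Blum, 2 for Osei — Blum by 7–2.
Blum vs Singh: Blum preferred on 3+2+2 = 7 ballots; Blum wins 7–2.
Osei vs Singh: Osei, 5–4.
Only Singh has no wins; Singh is the Condorcet loser.

Singh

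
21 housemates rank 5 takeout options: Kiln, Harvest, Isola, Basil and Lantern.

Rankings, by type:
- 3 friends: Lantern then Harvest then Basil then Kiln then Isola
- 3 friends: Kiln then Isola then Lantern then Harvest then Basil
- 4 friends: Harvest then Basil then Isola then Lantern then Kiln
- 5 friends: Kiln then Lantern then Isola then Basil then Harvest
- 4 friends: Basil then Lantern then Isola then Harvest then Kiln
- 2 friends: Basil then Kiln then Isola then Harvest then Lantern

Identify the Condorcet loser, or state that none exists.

Pairwise majorities:
Kiln vs Harvest: Kiln preferred on 3+5+2 = 10 ballots; Harvest wins 11–10.
Kiln vs Isola: Kiln wins 13–8.
Kiln–Basil: Basil 13–8.
Kiln vs Lantern: Lantern wins 11–10.
Harvest vs Isola: Isola, 14–7.
Harvest–Basil: Basil 11–10.
Harvest vs Lantern: Lantern, 15–6.
Isola vs Basil: 8 to 13, Basil.
Isola vs Lantern: Lantern, 12–9.
Basil vs Lantern: Lantern wins 11–10.
Every restaurant wins at least one matchup (Kiln beats Isola; Harvest beats Kiln; Isola beats Harvest; Basil beats Kiln; Lantern beats Kiln), so there is no Condorcet loser.

none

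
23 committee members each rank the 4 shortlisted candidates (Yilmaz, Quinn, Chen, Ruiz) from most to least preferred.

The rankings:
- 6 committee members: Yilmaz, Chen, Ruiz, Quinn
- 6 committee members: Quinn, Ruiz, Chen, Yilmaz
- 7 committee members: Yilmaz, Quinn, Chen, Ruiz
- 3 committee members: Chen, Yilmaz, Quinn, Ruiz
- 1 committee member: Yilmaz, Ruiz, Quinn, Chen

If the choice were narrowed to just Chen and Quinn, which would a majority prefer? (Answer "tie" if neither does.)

Quinn

Ballots ranking Chen above Quinn: 6 + 3 = 9.
Ballots ranking Quinn above Chen: 23 − 9 = 14.
Quinn wins the head-to-head 14–9.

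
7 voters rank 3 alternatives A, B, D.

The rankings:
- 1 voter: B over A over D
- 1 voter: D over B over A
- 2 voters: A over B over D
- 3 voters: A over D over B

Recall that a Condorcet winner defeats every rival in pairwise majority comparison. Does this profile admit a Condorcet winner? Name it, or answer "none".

Pairwise majorities:
A vs B: A is ranked higher on 2+3 = 5 ballots, B on 2. A wins 5–2.
A–D: A 6–1.
B vs D: B preferred on 1+2 = 3 ballots; D wins 4–3.
A defeats every rival head-to-head and is the Condorcet winner.

A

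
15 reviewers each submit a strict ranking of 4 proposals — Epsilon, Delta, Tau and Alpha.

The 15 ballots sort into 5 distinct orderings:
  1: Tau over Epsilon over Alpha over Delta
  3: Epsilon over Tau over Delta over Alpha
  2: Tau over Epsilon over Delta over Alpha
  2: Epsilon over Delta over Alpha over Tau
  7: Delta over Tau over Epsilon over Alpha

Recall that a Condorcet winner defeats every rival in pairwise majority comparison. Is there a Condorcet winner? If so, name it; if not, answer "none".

none

Head-to-head results (15 reviewers):
Epsilon vs Delta: 1+3+2+2 = 8 for Epsilon, 7 for Delta — Epsilon by 8–7.
Epsilon vs Tau: Epsilon is ranked higher on 3+2 = 5 ballots, Tau on 10. Tau wins 10–5.
Epsilon vs Alpha: Epsilon, 15–0.
Delta vs Tau: Delta wins 9–6.
Delta vs Alpha: Delta is ranked higher on 3+2+2+7 = 14 ballots, Alpha on 1. Delta wins 14–1.
Tau vs Alpha: Tau, 13–2.
Each project drops at least one matchup (Epsilon loses to Tau; Delta loses to Epsilon; Tau loses to Delta; Alpha loses to Epsilon); the cycle Epsilon beats Delta beats Tau beats Epsilon rules out a Condorcet winner.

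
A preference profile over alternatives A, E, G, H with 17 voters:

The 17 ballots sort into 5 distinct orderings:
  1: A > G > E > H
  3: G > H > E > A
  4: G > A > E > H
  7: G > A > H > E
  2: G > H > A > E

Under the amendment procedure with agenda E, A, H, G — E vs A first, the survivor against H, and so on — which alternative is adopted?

G

Round 1: E vs A — 3–14, A advances.
Round 2: A vs H — 12–5, A advances.
Round 3: A vs G — 1–16, G advances.
The agenda winner is G.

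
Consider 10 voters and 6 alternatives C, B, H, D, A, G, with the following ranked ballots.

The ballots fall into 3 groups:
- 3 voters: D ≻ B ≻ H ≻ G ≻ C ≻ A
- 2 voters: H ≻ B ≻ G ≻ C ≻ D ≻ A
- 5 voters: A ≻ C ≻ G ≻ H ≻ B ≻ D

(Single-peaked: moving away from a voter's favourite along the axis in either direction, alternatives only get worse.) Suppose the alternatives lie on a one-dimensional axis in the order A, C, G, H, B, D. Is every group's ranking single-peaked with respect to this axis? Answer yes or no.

Axis positions: A=1, C=2, G=3, H=4, B=5, D=6.
Group 1 (peak D at position 6): ranking walks positions 6-5-4-3-2-1, expanding outward from the peak — single-peaked.
Group 2 (peak H at position 4): ranking walks positions 4-5-3-2-6-1, expanding outward from the peak — single-peaked.
Group 3 (peak A at position 1): ranking walks positions 1-2-3-4-5-6, expanding outward from the peak — single-peaked.
Every ranking is single-peaked on this axis.

yes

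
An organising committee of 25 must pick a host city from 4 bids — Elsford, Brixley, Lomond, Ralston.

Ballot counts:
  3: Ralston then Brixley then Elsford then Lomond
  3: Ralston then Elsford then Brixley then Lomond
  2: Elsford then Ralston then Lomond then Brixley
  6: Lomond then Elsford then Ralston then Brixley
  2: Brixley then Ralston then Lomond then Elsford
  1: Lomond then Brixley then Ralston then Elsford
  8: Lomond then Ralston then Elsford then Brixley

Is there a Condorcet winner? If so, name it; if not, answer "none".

Lomond

Check each pair by majority over 25 ballots:
Elsford vs Brixley: 19 to 6, Elsford.
Elsford vs Lomond: Lomond wins 17–8.
Elsford vs Ralston: Ralston wins 17–8.
Brixley vs Lomond: Brixley is ranked higher on 3+3+2 = 8 ballots, Lomond on 17. Lomond wins 17–8.
Brixley vs Ralston: Brixley preferred on 2+1 = 3 ballots; Ralston wins 22–3.
Lomond vs Ralston: Lomond is ranked higher on 6+1+8 = 15 ballots, Ralston on 10. Lomond wins 15–10.
Only Lomond has no losses; Lomond is the Condorcet winner.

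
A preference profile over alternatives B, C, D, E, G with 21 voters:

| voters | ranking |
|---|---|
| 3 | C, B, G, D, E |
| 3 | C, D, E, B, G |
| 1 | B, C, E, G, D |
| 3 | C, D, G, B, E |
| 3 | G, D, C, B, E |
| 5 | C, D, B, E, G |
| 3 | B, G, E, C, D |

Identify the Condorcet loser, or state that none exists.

E

Pairwise majorities:
B–C: C 17–4.
B vs D: B preferred on 3+1+3 = 7 ballots; D wins 14–7.
B vs E: B, 18–3.
B vs G: B preferred on 3+3+1+5+3 = 15 ballots; B wins 15–6.
C vs D: C is ranked higher on 3+3+1+3+5+3 = 18 ballots, D on 3. C wins 18–3.
C–E: C 18–3.
C vs G: C, 15–6.
D vs E: D is ranked higher on 3+3+3+3+5 = 17 ballots, E on 4. D wins 17–4.
D vs G: 11 to 10, D.
E vs G: G wins 12–9.
E is beaten in every head-to-head and is the Condorcet loser.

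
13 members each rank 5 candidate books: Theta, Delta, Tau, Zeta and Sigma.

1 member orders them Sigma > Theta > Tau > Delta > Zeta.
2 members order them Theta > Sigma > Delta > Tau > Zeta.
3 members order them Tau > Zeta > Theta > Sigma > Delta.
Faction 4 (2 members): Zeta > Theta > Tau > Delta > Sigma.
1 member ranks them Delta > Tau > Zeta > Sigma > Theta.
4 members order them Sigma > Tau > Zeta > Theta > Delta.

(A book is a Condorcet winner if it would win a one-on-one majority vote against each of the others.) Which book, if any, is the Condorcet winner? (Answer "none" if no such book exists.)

Pairwise majorities:
Theta vs Delta: Theta, 12–1.
Theta–Tau: Tau 8–5.
Theta–Zeta: Zeta 10–3.
Theta–Sigma: Theta 7–6.
Delta vs Tau: Tau wins 10–3.
Delta vs Zeta: Zeta wins 9–4.
Delta–Sigma: Sigma 10–3.
Tau vs Zeta: Tau wins 11–2.
Tau vs Sigma: Sigma, 7–6.
Zeta vs Sigma: Sigma wins 7–6.
No book is unbeaten: Theta loses to Tau; Delta loses to Theta; Tau loses to Sigma; Zeta loses to Tau; Sigma loses to Theta. In particular Theta beats Sigma beats Tau beats Theta is a majority cycle — no Condorcet winner exists.

none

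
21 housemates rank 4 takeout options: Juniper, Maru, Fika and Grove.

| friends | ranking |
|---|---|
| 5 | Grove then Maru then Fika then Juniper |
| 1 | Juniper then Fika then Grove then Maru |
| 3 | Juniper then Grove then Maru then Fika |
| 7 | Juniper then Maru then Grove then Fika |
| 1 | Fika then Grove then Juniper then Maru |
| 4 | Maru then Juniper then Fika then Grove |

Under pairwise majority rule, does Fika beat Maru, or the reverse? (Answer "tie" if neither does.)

Ballots ranking Fika above Maru: 1 + 1 = 2.
Ballots ranking Maru above Fika: 21 − 2 = 19.
Maru wins the head-to-head 19–2.

Maru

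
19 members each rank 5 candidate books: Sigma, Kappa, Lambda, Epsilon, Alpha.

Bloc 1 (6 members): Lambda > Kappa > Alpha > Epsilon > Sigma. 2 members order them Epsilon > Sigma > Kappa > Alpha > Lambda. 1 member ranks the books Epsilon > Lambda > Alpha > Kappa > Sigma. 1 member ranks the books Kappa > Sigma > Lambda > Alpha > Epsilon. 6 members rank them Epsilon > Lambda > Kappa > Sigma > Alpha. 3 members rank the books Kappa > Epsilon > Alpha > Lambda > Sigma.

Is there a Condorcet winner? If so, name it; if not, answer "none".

Pairwise majorities:
Sigma vs Kappa: Sigma preferred on 2 ballots; Kappa wins 17–2.
Sigma vs Lambda: 3 to 16, Lambda.
Sigma vs Epsilon: Sigma is ranked higher on 1 ballot, Epsilon on 18. Epsilon wins 18–1.
Sigma vs Alpha: Sigma is ranked higher on 2+1+6 = 9 ballots, Alpha on 10. Alpha wins 10–9.
Kappa vs Lambda: 2+1+3 = 6 for Kappa, 13 for Lambda — Lambda by 13–6.
Kappa vs Epsilon: Kappa preferred on 6+1+3 = 10 ballots; Kappa wins 10–9.
Kappa vs Alpha: 18 to 1, Kappa.
Lambda vs Epsilon: Lambda is ranked higher on 6+1 = 7 ballots, Epsilon on 12. Epsilon wins 12–7.
Lambda vs Alpha: 14 to 5, Lambda.
Epsilon vs Alpha: Epsilon preferred on 2+1+6+3 = 12 ballots; Epsilon wins 12–7.
Each book drops at least one matchup (Sigma loses to Kappa; Kappa loses to Lambda; Lambda loses to Epsilon; Epsilon loses to Kappa; Alpha loses to Kappa); the cycle Kappa → Epsilon → Lambda → Kappa rules out a Condorcet winner.

none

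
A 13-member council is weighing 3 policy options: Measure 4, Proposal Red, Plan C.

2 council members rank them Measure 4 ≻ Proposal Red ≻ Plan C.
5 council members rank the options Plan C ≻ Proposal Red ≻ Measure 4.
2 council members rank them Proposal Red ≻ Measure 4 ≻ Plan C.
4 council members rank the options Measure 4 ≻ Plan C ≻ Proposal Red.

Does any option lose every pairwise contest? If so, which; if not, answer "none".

none

Pairwise majorities:
Measure 4 vs Proposal Red: Proposal Red wins 7–6.
Measure 4 vs Plan C: Measure 4 wins 8–5.
Proposal Red vs Plan C: 4 to 9, Plan C.
No option is winless: Measure 4 beats Plan C; Proposal Red beats Measure 4; Plan C beats Proposal Red. There is no Condorcet loser.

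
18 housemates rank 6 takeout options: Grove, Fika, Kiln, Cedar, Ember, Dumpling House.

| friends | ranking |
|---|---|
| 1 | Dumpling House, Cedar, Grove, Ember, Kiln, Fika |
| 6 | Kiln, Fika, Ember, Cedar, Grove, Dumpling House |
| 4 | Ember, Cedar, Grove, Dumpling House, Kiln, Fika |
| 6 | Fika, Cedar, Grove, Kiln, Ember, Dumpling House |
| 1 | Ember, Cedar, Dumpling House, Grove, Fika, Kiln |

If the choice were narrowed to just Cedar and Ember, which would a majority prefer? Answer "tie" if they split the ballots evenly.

Ballots ranking Cedar above Ember: 1 + 6 = 7.
Ballots ranking Ember above Cedar: 18 − 7 = 11.
Ember wins the head-to-head 11–7.

Ember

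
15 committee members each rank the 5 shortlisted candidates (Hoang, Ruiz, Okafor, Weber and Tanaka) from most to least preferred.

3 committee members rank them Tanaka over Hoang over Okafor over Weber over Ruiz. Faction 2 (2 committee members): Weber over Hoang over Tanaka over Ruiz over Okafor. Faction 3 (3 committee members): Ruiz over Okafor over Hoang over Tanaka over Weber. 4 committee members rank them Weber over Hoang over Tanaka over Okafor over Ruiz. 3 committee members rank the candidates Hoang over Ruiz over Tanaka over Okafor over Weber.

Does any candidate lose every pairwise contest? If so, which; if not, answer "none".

Pairwise majorities:
Hoang vs Ruiz: Hoang wins 12–3.
Hoang vs Okafor: 3+2+4+3 = 12 for Hoang, 3 for Okafor — Hoang by 12–3.
Hoang vs Weber: Hoang wins 9–6.
Hoang vs Tanaka: Hoang, 12–3.
Ruiz vs Okafor: Ruiz wins 8–7.
Ruiz vs Weber: 6 to 9, Weber.
Ruiz vs Tanaka: Tanaka, 9–6.
Okafor vs Weber: Okafor is ranked higher on 3+3+3 = 9 ballots, Weber on 6. Okafor wins 9–6.
Okafor–Tanaka: Tanaka 12–3.
Weber vs Tanaka: Weber is ranked higher on 2+4 = 6 ballots, Tanaka on 9. Tanaka wins 9–6.
No candidate is winless: Hoang beats Ruiz; Ruiz beats Okafor; Okafor beats Weber; Weber beats Ruiz; Tanaka beats Ruiz. There is no Condorcet loser.

none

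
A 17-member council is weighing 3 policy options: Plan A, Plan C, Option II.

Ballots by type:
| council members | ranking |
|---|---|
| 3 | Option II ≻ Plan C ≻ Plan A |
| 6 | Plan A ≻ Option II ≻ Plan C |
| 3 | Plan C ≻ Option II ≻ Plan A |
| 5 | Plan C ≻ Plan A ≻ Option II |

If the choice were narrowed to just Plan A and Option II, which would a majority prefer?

Plan A

Ballots ranking Plan A above Option II: 6 + 5 = 11.
Ballots ranking Option II above Plan A: 17 − 11 = 6.
Plan A wins the head-to-head 11–6.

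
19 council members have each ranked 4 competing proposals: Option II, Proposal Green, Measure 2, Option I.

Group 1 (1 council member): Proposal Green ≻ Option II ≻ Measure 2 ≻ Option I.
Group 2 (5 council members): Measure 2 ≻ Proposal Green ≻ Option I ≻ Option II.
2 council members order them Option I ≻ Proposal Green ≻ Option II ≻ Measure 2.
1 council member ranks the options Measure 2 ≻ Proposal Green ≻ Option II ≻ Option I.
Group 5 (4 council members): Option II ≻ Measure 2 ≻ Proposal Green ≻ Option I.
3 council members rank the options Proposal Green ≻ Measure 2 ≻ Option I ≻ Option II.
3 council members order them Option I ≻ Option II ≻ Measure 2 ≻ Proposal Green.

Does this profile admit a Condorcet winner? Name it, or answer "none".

none

Pairwise majorities:
Option II–Proposal Green: Proposal Green 12–7.
Option II vs Measure 2: Option II wins 10–9.
Option II vs Option I: Option I wins 13–6.
Proposal Green vs Measure 2: Measure 2 wins 13–6.
Proposal Green vs Option I: Proposal Green wins 14–5.
Measure 2 vs Option I: Measure 2, 14–5.
Every option loses at least once (Option II loses to Proposal Green; Proposal Green loses to Measure 2; Measure 2 loses to Option II; Option I loses to Proposal Green). The majority relation contains the cycle Option II → Measure 2 → Proposal Green → Option II, so there is no Condorcet winner.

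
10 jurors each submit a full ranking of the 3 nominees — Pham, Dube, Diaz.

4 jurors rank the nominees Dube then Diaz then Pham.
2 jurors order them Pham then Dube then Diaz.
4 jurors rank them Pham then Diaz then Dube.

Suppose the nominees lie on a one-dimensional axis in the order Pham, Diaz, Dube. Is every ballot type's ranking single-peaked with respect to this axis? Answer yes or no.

no

Axis positions: Pham=1, Diaz=2, Dube=3.
Ballot type 1 (peak Dube at position 3): ranking walks positions 3-2-1, expanding outward from the peak — single-peaked.
Ballot type 2: ranking walks positions 1-3-2; Dube is ranked above Diaz even though Diaz lies between Dube and the peak Pham on the axis — preferences dip and rise again. Not single-peaked.
Ballot type 3 (peak Pham at position 1): ranking walks positions 1-2-3, expanding outward from the peak — single-peaked.
Ballot type 2 violates single-peakedness, so the profile is not single-peaked on this axis.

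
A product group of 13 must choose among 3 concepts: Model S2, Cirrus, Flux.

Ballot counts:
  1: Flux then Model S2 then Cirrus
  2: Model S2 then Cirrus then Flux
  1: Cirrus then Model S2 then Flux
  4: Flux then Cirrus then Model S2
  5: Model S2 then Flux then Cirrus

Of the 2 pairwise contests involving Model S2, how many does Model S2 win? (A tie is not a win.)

Model S2 against each rival (13 engineers):
Model S2 vs Cirrus: 8 to 5, Model S2.
Model S2 vs Flux: Model S2 wins 8–5.
Model S2 beats Cirrus, Flux — 2 pairwise wins.

2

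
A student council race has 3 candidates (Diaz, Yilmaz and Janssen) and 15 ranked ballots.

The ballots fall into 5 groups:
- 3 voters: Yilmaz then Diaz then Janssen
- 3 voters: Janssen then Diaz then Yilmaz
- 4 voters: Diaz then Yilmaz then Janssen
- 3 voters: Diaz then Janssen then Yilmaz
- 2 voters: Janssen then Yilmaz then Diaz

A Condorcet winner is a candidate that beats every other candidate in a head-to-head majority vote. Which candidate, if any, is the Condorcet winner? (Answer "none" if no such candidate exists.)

Check each pair by majority over 15 ballots:
Diaz vs Yilmaz: Diaz wins 10–5.
Diaz vs Janssen: Diaz, 10–5.
Yilmaz vs Janssen: Janssen wins 8–7.
Diaz beats each of Yilmaz, Janssen — Diaz is the Condorcet winner.

Diaz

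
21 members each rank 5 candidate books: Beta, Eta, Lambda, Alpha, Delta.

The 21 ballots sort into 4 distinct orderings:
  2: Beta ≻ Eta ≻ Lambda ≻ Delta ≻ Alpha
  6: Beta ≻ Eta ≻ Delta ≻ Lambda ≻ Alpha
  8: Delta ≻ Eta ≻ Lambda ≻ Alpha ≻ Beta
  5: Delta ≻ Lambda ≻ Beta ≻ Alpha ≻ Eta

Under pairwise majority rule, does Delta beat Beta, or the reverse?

Delta

Ballots ranking Delta above Beta: 8 + 5 = 13.
Ballots ranking Beta above Delta: 21 − 13 = 8.
Delta wins the head-to-head 13–8.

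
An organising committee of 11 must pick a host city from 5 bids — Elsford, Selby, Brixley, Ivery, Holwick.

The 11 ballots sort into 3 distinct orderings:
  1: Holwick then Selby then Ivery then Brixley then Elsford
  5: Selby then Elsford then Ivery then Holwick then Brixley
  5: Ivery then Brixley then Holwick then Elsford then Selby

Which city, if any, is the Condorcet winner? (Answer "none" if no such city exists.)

none

Head-to-head results (11 organisers):
Elsford vs Selby: Selby, 6–5.
Elsford–Brixley: Brixley 6–5.
Elsford–Ivery: Ivery 6–5.
Elsford–Holwick: Holwick 6–5.
Selby–Brixley: Selby 6–5.
Selby vs Ivery: Selby, 6–5.
Selby vs Holwick: Holwick, 6–5.
Brixley–Ivery: Ivery 11–0.
Brixley vs Holwick: Holwick wins 6–5.
Ivery vs Holwick: Ivery, 10–1.
Every city loses at least once (Elsford loses to Selby; Selby loses to Holwick; Brixley loses to Selby; Ivery loses to Selby; Holwick loses to Ivery). The majority relation contains the cycle Selby → Ivery → Holwick → Selby, so there is no Condorcet winner.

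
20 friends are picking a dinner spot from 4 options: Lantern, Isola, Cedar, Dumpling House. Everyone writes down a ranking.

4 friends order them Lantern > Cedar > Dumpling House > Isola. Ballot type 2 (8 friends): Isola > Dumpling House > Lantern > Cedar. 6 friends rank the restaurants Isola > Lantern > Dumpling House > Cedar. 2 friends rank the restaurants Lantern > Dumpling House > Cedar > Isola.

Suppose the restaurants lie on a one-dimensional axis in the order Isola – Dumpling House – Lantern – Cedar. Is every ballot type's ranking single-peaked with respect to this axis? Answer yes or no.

no

Axis positions: Isola=1, Dumpling House=2, Lantern=3, Cedar=4.
Ballot type 1 (peak Lantern at position 3): ranking walks positions 3-4-2-1, expanding outward from the peak — single-peaked.
Ballot type 2 (peak Isola at position 1): ranking walks positions 1-2-3-4, expanding outward from the peak — single-peaked.
Ballot type 3: ranking walks positions 1-3-2-4; Lantern is ranked above Dumpling House even though Dumpling House lies between Lantern and the peak Isola on the axis — preferences dip and rise again. Not single-peaked.
Ballot type 4 (peak Lantern at position 3): ranking walks positions 3-2-4-1, expanding outward from the peak — single-peaked.
Ballot type 3 violates single-peakedness, so the profile is not single-peaked on this axis.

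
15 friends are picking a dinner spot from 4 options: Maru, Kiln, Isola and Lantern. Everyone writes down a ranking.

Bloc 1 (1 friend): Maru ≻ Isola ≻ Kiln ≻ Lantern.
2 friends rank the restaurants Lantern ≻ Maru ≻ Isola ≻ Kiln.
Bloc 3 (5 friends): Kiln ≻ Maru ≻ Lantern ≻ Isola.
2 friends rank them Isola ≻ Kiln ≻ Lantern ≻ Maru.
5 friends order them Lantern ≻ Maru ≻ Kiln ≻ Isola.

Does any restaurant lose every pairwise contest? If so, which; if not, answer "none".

Pairwise majorities:
Maru vs Kiln: Maru is ranked higher on 1+2+5 = 8 ballots, Kiln on 7. Maru wins 8–7.
Maru vs Isola: Maru, 13–2.
Maru vs Lantern: Lantern, 9–6.
Kiln vs Isola: 5+5 = 10 for Kiln, 5 for Isola — Kiln by 10–5.
Kiln vs Lantern: Kiln wins 8–7.
Isola–Lantern: Lantern 12–3.
Only Isola has no wins; Isola is the Condorcet loser.

Isola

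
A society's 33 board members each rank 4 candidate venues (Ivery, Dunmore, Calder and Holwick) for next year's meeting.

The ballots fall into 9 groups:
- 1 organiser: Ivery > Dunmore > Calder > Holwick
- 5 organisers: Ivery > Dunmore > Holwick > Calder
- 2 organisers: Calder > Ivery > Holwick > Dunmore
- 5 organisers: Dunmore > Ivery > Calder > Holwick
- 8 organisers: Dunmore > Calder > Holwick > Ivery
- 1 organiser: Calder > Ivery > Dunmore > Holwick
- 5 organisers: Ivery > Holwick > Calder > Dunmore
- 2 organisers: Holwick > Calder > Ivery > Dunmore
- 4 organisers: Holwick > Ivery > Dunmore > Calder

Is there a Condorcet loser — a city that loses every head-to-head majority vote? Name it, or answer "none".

Head-to-head results (33 organisers):
Ivery vs Dunmore: Ivery preferred on 20 ballots; Ivery wins 20–13.
Ivery–Calder: Ivery 20–13.
Ivery–Holwick: Ivery 19–14.
Dunmore vs Calder: Dunmore is ranked higher on 1+5+5+8+4 = 23 ballots, Calder on 10. Dunmore wins 23–10.
Dunmore vs Holwick: Dunmore, 20–13.
Calder vs Holwick: 1+2+5+8+1 = 17 for Calder, 16 for Holwick — Calder by 17–16.
Holwick loses to every other city — it is the Condorcet loser.

Holwick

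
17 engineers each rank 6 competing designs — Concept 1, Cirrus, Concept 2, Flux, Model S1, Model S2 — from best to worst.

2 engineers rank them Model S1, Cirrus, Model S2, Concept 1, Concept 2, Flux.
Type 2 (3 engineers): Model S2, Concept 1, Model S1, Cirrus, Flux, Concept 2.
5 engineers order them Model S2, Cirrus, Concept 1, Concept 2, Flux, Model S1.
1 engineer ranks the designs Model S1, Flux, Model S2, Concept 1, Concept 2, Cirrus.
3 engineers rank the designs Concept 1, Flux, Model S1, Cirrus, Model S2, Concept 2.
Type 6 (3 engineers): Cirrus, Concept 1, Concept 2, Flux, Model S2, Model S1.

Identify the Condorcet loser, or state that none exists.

none

Head-to-head results (17 engineers):
Concept 1 vs Cirrus: 3+1+3 = 7 for Concept 1, 10 for Cirrus — Cirrus by 10–7.
Concept 1 vs Concept 2: 2+3+5+1+3+3 = 17 for Concept 1, 0 for Concept 2 — Concept 1 by 17–0.
Concept 1 vs Flux: 16 to 1, Concept 1.
Concept 1–Model S1: Concept 1 14–3.
Concept 1 vs Model S2: 3+3 = 6 for Concept 1, 11 for Model S2 — Model S2 by 11–6.
Cirrus–Concept 2: Cirrus 16–1.
Cirrus–Flux: Cirrus 13–4.
Cirrus vs Model S1: Cirrus is ranked higher on 5+3 = 8 ballots, Model S1 on 9. Model S1 wins 9–8.
Cirrus vs Model S2: Model S2, 9–8.
Concept 2 vs Flux: 10 to 7, Concept 2.
Concept 2–Model S1: Model S1 9–8.
Concept 2 vs Model S2: Concept 2 is ranked higher on 3 ballots, Model S2 on 14. Model S2 wins 14–3.
Flux vs Model S1: Flux is ranked higher on 5+3+3 = 11 ballots, Model S1 on 6. Flux wins 11–6.
Flux vs Model S2: 7 to 10, Model S2.
Model S1 vs Model S2: Model S2, 11–6.
No design is winless: Concept 1 beats Concept 2; Cirrus beats Concept 1; Concept 2 beats Flux; Flux beats Model S1; Model S1 beats Cirrus; Model S2 beats Concept 1. There is no Condorcet loser.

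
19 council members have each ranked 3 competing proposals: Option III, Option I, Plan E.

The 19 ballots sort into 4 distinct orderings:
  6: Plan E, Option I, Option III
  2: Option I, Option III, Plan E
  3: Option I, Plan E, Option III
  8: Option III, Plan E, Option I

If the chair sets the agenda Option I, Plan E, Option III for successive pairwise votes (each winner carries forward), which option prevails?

Round 1: Option I vs Plan E — 5–14, Plan E advances.
Round 2: Plan E vs Option III — 9–10, Option III advances.
The agenda winner is Option III.

Option III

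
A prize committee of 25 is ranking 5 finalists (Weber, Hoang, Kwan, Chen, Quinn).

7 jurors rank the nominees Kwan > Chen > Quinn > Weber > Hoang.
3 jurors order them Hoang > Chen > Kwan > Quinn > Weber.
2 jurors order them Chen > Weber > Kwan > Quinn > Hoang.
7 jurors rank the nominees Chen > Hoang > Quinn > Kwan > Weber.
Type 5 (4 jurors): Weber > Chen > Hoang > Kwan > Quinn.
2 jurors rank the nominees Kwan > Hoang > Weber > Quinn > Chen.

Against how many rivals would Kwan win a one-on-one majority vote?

Kwan against each rival (25 jurors):
Kwan–Weber: Kwan 19–6.
Kwan vs Hoang: Kwan preferred on 7+2+2 = 11 ballots; Hoang wins 14–11.
Kwan vs Chen: 7+2 = 9 for Kwan, 16 for Chen — Chen by 16–9.
Kwan vs Quinn: Kwan is ranked higher on 7+3+2+4+2 = 18 ballots, Quinn on 7. Kwan wins 18–7.
Kwan beats Weber, Quinn; loses to Hoang, Chen — 2 pairwise wins.

2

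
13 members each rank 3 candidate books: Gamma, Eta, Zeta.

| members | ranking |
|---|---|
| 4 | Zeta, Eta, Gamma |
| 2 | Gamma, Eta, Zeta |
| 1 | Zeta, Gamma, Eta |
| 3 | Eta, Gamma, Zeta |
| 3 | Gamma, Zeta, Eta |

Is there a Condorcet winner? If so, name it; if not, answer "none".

none

Pairwise majorities:
Gamma vs Eta: Eta wins 7–6.
Gamma vs Zeta: Gamma wins 8–5.
Eta–Zeta: Zeta 8–5.
Each book drops at least one matchup (Gamma loses to Eta; Eta loses to Zeta; Zeta loses to Gamma); the cycle Gamma > Zeta > Eta > Gamma rules out a Condorcet winner.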